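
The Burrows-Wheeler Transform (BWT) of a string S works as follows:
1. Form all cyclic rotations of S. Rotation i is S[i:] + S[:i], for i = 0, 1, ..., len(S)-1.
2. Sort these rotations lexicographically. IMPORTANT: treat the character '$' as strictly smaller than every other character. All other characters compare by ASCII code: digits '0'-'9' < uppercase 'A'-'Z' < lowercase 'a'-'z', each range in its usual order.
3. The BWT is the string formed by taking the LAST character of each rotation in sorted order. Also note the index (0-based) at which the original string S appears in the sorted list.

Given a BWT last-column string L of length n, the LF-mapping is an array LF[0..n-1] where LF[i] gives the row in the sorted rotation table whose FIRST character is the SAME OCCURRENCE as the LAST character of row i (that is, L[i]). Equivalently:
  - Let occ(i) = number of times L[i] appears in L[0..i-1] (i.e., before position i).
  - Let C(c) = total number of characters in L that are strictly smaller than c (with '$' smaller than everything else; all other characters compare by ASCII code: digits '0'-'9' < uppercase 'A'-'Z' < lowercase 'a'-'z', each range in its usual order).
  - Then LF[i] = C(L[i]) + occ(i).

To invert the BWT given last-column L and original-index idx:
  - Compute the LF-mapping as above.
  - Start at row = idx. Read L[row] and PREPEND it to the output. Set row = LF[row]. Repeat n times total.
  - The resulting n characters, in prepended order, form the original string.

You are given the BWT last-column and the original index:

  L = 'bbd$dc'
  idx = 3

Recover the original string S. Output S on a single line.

LF mapping: 1 2 4 0 5 3
Walk LF starting at row 3, prepending L[row]:
  step 1: row=3, L[3]='$', prepend. Next row=LF[3]=0
  step 2: row=0, L[0]='b', prepend. Next row=LF[0]=1
  step 3: row=1, L[1]='b', prepend. Next row=LF[1]=2
  step 4: row=2, L[2]='d', prepend. Next row=LF[2]=4
  step 5: row=4, L[4]='d', prepend. Next row=LF[4]=5
  step 6: row=5, L[5]='c', prepend. Next row=LF[5]=3
Reversed output: cddbb$

Answer: cddbb$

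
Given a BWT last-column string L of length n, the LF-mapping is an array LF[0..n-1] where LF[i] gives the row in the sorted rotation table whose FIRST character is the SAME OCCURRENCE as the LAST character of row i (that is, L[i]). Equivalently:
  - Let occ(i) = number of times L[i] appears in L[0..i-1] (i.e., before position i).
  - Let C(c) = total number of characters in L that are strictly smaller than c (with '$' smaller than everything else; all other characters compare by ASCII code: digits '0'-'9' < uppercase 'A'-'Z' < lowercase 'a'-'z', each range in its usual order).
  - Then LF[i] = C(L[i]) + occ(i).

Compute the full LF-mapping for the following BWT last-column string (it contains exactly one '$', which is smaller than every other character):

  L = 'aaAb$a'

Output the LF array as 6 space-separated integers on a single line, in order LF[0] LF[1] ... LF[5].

Answer: 2 3 1 5 0 4

Derivation:
Char counts: '$':1, 'A':1, 'a':3, 'b':1
C (first-col start): C('$')=0, C('A')=1, C('a')=2, C('b')=5
L[0]='a': occ=0, LF[0]=C('a')+0=2+0=2
L[1]='a': occ=1, LF[1]=C('a')+1=2+1=3
L[2]='A': occ=0, LF[2]=C('A')+0=1+0=1
L[3]='b': occ=0, LF[3]=C('b')+0=5+0=5
L[4]='$': occ=0, LF[4]=C('$')+0=0+0=0
L[5]='a': occ=2, LF[5]=C('a')+2=2+2=4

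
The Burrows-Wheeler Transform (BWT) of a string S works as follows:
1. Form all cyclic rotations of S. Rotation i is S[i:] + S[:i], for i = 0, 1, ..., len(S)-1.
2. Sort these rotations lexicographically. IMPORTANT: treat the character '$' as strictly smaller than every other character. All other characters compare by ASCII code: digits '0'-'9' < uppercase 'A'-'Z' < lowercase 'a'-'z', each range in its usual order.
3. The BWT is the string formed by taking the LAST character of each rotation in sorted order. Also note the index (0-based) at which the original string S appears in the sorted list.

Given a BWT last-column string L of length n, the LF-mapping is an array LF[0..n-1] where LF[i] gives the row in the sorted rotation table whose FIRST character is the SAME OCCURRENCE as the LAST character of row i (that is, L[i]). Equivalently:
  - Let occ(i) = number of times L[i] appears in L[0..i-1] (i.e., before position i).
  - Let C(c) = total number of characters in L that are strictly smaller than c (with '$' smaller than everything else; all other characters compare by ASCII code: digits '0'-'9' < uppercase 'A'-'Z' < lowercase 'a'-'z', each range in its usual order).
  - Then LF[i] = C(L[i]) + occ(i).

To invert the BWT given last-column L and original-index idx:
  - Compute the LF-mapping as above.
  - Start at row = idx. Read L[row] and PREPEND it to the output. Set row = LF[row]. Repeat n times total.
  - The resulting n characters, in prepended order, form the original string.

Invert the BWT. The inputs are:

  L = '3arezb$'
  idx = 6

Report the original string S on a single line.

LF mapping: 1 2 5 4 6 3 0
Walk LF starting at row 6, prepending L[row]:
  step 1: row=6, L[6]='$', prepend. Next row=LF[6]=0
  step 2: row=0, L[0]='3', prepend. Next row=LF[0]=1
  step 3: row=1, L[1]='a', prepend. Next row=LF[1]=2
  step 4: row=2, L[2]='r', prepend. Next row=LF[2]=5
  step 5: row=5, L[5]='b', prepend. Next row=LF[5]=3
  step 6: row=3, L[3]='e', prepend. Next row=LF[3]=4
  step 7: row=4, L[4]='z', prepend. Next row=LF[4]=6
Reversed output: zebra3$

Answer: zebra3$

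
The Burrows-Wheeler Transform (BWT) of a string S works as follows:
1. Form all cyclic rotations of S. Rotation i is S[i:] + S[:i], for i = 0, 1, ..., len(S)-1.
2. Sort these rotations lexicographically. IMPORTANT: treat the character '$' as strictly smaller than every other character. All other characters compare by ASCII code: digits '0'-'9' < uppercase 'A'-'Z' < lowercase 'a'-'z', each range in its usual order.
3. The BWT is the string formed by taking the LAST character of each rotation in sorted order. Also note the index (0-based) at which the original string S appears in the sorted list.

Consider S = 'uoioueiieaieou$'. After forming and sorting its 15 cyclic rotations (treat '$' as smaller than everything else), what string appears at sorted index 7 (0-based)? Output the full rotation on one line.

Answer: iieaieou$uoioue

Derivation:
All 15 rotations (rotation i = S[i:]+S[:i]):
  rot[0] = uoioueiieaieou$
  rot[1] = oioueiieaieou$u
  rot[2] = ioueiieaieou$uo
  rot[3] = oueiieaieou$uoi
  rot[4] = ueiieaieou$uoio
  rot[5] = eiieaieou$uoiou
  rot[6] = iieaieou$uoioue
  rot[7] = ieaieou$uoiouei
  rot[8] = eaieou$uoioueii
  rot[9] = aieou$uoioueiie
  rot[10] = ieou$uoioueiiea
  rot[11] = eou$uoioueiieai
  rot[12] = ou$uoioueiieaie
  rot[13] = u$uoioueiieaieo
  rot[14] = $uoioueiieaieou
Sorted (with $ < everything):
  sorted[0] = $uoioueiieaieou
  sorted[1] = aieou$uoioueiie
  sorted[2] = eaieou$uoioueii
  sorted[3] = eiieaieou$uoiou
  sorted[4] = eou$uoioueiieai
  sorted[5] = ieaieou$uoiouei
  sorted[6] = ieou$uoioueiiea
  sorted[7] = iieaieou$uoioue
  sorted[8] = ioueiieaieou$uo
  sorted[9] = oioueiieaieou$u
  sorted[10] = ou$uoioueiieaie
  sorted[11] = oueiieaieou$uoi
  sorted[12] = u$uoioueiieaieo
  sorted[13] = ueiieaieou$uoio
  sorted[14] = uoioueiieaieou$
sorted[7] = iieaieou$uoioue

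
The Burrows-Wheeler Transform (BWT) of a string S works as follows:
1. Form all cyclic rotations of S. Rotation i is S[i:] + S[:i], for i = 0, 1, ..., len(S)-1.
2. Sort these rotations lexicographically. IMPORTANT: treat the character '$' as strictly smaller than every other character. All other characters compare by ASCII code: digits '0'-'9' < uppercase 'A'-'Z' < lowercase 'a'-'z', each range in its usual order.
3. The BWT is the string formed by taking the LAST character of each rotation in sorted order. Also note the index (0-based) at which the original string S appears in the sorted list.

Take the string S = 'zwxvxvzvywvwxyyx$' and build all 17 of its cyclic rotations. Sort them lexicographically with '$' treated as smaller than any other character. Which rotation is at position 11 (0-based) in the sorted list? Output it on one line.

Answer: xyyx$zwxvxvzvywvw

Derivation:
All 17 rotations (rotation i = S[i:]+S[:i]):
  rot[0] = zwxvxvzvywvwxyyx$
  rot[1] = wxvxvzvywvwxyyx$z
  rot[2] = xvxvzvywvwxyyx$zw
  rot[3] = vxvzvywvwxyyx$zwx
  rot[4] = xvzvywvwxyyx$zwxv
  rot[5] = vzvywvwxyyx$zwxvx
  rot[6] = zvywvwxyyx$zwxvxv
  rot[7] = vywvwxyyx$zwxvxvz
  rot[8] = ywvwxyyx$zwxvxvzv
  rot[9] = wvwxyyx$zwxvxvzvy
  rot[10] = vwxyyx$zwxvxvzvyw
  rot[11] = wxyyx$zwxvxvzvywv
  rot[12] = xyyx$zwxvxvzvywvw
  rot[13] = yyx$zwxvxvzvywvwx
  rot[14] = yx$zwxvxvzvywvwxy
  rot[15] = x$zwxvxvzvywvwxyy
  rot[16] = $zwxvxvzvywvwxyyx
Sorted (with $ < everything):
  sorted[0] = $zwxvxvzvywvwxyyx
  sorted[1] = vwxyyx$zwxvxvzvyw
  sorted[2] = vxvzvywvwxyyx$zwx
  sorted[3] = vywvwxyyx$zwxvxvz
  sorted[4] = vzvywvwxyyx$zwxvx
  sorted[5] = wvwxyyx$zwxvxvzvy
  sorted[6] = wxvxvzvywvwxyyx$z
  sorted[7] = wxyyx$zwxvxvzvywv
  sorted[8] = x$zwxvxvzvywvwxyy
  sorted[9] = xvxvzvywvwxyyx$zw
  sorted[10] = xvzvywvwxyyx$zwxv
  sorted[11] = xyyx$zwxvxvzvywvw
  sorted[12] = ywvwxyyx$zwxvxvzv
  sorted[13] = yx$zwxvxvzvywvwxy
  sorted[14] = yyx$zwxvxvzvywvwx
  sorted[15] = zvywvwxyyx$zwxvxv
  sorted[16] = zwxvxvzvywvwxyyx$
sorted[11] = xyyx$zwxvxvzvywvw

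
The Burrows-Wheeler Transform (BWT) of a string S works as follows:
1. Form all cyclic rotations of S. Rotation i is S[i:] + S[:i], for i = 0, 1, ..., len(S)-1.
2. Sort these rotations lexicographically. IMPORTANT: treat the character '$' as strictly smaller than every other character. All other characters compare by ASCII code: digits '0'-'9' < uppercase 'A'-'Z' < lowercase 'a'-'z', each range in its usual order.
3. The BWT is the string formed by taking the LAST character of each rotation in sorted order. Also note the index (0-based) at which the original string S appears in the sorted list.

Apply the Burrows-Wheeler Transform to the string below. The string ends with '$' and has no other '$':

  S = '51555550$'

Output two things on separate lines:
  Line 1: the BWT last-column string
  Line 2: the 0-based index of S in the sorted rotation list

Answer: 0555$5551
4

Derivation:
All 9 rotations (rotation i = S[i:]+S[:i]):
  rot[0] = 51555550$
  rot[1] = 1555550$5
  rot[2] = 555550$51
  rot[3] = 55550$515
  rot[4] = 5550$5155
  rot[5] = 550$51555
  rot[6] = 50$515555
  rot[7] = 0$5155555
  rot[8] = $51555550
Sorted (with $ < everything):
  sorted[0] = $51555550  (last char: '0')
  sorted[1] = 0$5155555  (last char: '5')
  sorted[2] = 1555550$5  (last char: '5')
  sorted[3] = 50$515555  (last char: '5')
  sorted[4] = 51555550$  (last char: '$')
  sorted[5] = 550$51555  (last char: '5')
  sorted[6] = 5550$5155  (last char: '5')
  sorted[7] = 55550$515  (last char: '5')
  sorted[8] = 555550$51  (last char: '1')
Last column: 0555$5551
Original string S is at sorted index 4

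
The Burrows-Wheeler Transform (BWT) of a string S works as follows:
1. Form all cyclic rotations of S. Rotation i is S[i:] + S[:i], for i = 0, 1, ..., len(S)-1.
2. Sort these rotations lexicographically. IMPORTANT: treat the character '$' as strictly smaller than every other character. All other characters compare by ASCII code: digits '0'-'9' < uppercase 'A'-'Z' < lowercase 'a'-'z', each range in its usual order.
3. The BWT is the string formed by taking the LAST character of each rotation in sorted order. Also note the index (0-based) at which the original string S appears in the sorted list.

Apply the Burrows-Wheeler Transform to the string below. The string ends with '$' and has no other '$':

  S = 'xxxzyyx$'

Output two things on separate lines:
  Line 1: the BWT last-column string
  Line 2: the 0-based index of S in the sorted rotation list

Answer: xy$xxyzx
2

Derivation:
All 8 rotations (rotation i = S[i:]+S[:i]):
  rot[0] = xxxzyyx$
  rot[1] = xxzyyx$x
  rot[2] = xzyyx$xx
  rot[3] = zyyx$xxx
  rot[4] = yyx$xxxz
  rot[5] = yx$xxxzy
  rot[6] = x$xxxzyy
  rot[7] = $xxxzyyx
Sorted (with $ < everything):
  sorted[0] = $xxxzyyx  (last char: 'x')
  sorted[1] = x$xxxzyy  (last char: 'y')
  sorted[2] = xxxzyyx$  (last char: '$')
  sorted[3] = xxzyyx$x  (last char: 'x')
  sorted[4] = xzyyx$xx  (last char: 'x')
  sorted[5] = yx$xxxzy  (last char: 'y')
  sorted[6] = yyx$xxxz  (last char: 'z')
  sorted[7] = zyyx$xxx  (last char: 'x')
Last column: xy$xxyzx
Original string S is at sorted index 2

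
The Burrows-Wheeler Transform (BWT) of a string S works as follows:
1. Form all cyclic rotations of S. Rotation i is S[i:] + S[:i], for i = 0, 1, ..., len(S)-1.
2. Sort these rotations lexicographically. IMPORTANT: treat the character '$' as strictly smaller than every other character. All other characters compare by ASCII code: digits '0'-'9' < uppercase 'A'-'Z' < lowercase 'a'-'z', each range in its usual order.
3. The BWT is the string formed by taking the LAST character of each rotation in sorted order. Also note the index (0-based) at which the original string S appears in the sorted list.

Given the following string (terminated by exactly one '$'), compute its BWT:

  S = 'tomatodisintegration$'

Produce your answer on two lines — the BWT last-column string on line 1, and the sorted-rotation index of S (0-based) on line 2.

Answer: nrmotestdooittiginaa$
20

Derivation:
All 21 rotations (rotation i = S[i:]+S[:i]):
  rot[0] = tomatodisintegration$
  rot[1] = omatodisintegration$t
  rot[2] = matodisintegration$to
  rot[3] = atodisintegration$tom
  rot[4] = todisintegration$toma
  rot[5] = odisintegration$tomat
  rot[6] = disintegration$tomato
  rot[7] = isintegration$tomatod
  rot[8] = sintegration$tomatodi
  rot[9] = integration$tomatodis
  rot[10] = ntegration$tomatodisi
  rot[11] = tegration$tomatodisin
  rot[12] = egration$tomatodisint
  rot[13] = gration$tomatodisinte
  rot[14] = ration$tomatodisinteg
  rot[15] = ation$tomatodisintegr
  rot[16] = tion$tomatodisintegra
  rot[17] = ion$tomatodisintegrat
  rot[18] = on$tomatodisintegrati
  rot[19] = n$tomatodisintegratio
  rot[20] = $tomatodisintegration
Sorted (with $ < everything):
  sorted[0] = $tomatodisintegration  (last char: 'n')
  sorted[1] = ation$tomatodisintegr  (last char: 'r')
  sorted[2] = atodisintegration$tom  (last char: 'm')
  sorted[3] = disintegration$tomato  (last char: 'o')
  sorted[4] = egration$tomatodisint  (last char: 't')
  sorted[5] = gration$tomatodisinte  (last char: 'e')
  sorted[6] = integration$tomatodis  (last char: 's')
  sorted[7] = ion$tomatodisintegrat  (last char: 't')
  sorted[8] = isintegration$tomatod  (last char: 'd')
  sorted[9] = matodisintegration$to  (last char: 'o')
  sorted[10] = n$tomatodisintegratio  (last char: 'o')
  sorted[11] = ntegration$tomatodisi  (last char: 'i')
  sorted[12] = odisintegration$tomat  (last char: 't')
  sorted[13] = omatodisintegration$t  (last char: 't')
  sorted[14] = on$tomatodisintegrati  (last char: 'i')
  sorted[15] = ration$tomatodisinteg  (last char: 'g')
  sorted[16] = sintegration$tomatodi  (last char: 'i')
  sorted[17] = tegration$tomatodisin  (last char: 'n')
  sorted[18] = tion$tomatodisintegra  (last char: 'a')
  sorted[19] = todisintegration$toma  (last char: 'a')
  sorted[20] = tomatodisintegration$  (last char: '$')
Last column: nrmotestdooittiginaa$
Original string S is at sorted index 20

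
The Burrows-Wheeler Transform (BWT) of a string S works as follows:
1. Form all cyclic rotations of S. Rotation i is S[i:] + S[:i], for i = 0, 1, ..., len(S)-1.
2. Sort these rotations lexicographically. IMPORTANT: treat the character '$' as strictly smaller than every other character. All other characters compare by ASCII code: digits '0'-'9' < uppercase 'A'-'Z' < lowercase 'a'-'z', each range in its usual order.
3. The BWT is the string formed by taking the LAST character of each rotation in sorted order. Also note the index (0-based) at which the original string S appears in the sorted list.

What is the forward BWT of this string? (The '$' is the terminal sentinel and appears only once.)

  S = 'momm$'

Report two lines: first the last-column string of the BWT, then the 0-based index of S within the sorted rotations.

Answer: mmo$m
3

Derivation:
All 5 rotations (rotation i = S[i:]+S[:i]):
  rot[0] = momm$
  rot[1] = omm$m
  rot[2] = mm$mo
  rot[3] = m$mom
  rot[4] = $momm
Sorted (with $ < everything):
  sorted[0] = $momm  (last char: 'm')
  sorted[1] = m$mom  (last char: 'm')
  sorted[2] = mm$mo  (last char: 'o')
  sorted[3] = momm$  (last char: '$')
  sorted[4] = omm$m  (last char: 'm')
Last column: mmo$m
Original string S is at sorted index 3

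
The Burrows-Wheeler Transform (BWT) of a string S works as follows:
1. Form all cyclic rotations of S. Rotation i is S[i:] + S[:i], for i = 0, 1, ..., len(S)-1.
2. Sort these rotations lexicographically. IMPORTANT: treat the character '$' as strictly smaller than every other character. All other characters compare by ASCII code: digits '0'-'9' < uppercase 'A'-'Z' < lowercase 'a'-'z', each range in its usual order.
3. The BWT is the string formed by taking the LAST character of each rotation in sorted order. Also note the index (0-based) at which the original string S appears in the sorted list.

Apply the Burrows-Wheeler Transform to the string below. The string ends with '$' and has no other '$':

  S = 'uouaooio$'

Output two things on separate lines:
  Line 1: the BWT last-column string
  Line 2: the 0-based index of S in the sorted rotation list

All 9 rotations (rotation i = S[i:]+S[:i]):
  rot[0] = uouaooio$
  rot[1] = ouaooio$u
  rot[2] = uaooio$uo
  rot[3] = aooio$uou
  rot[4] = ooio$uoua
  rot[5] = oio$uouao
  rot[6] = io$uouaoo
  rot[7] = o$uouaooi
  rot[8] = $uouaooio
Sorted (with $ < everything):
  sorted[0] = $uouaooio  (last char: 'o')
  sorted[1] = aooio$uou  (last char: 'u')
  sorted[2] = io$uouaoo  (last char: 'o')
  sorted[3] = o$uouaooi  (last char: 'i')
  sorted[4] = oio$uouao  (last char: 'o')
  sorted[5] = ooio$uoua  (last char: 'a')
  sorted[6] = ouaooio$u  (last char: 'u')
  sorted[7] = uaooio$uo  (last char: 'o')
  sorted[8] = uouaooio$  (last char: '$')
Last column: ouoioauo$
Original string S is at sorted index 8

Answer: ouoioauo$
8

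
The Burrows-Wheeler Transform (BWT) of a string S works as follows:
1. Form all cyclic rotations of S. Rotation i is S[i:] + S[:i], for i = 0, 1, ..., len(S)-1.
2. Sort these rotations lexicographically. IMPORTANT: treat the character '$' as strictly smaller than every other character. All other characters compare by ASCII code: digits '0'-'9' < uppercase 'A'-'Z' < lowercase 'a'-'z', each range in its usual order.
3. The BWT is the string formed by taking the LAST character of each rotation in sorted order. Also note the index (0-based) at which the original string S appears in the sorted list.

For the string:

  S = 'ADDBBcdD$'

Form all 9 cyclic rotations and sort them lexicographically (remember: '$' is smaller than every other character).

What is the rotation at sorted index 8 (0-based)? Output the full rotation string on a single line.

All 9 rotations (rotation i = S[i:]+S[:i]):
  rot[0] = ADDBBcdD$
  rot[1] = DDBBcdD$A
  rot[2] = DBBcdD$AD
  rot[3] = BBcdD$ADD
  rot[4] = BcdD$ADDB
  rot[5] = cdD$ADDBB
  rot[6] = dD$ADDBBc
  rot[7] = D$ADDBBcd
  rot[8] = $ADDBBcdD
Sorted (with $ < everything):
  sorted[0] = $ADDBBcdD
  sorted[1] = ADDBBcdD$
  sorted[2] = BBcdD$ADD
  sorted[3] = BcdD$ADDB
  sorted[4] = D$ADDBBcd
  sorted[5] = DBBcdD$AD
  sorted[6] = DDBBcdD$A
  sorted[7] = cdD$ADDBB
  sorted[8] = dD$ADDBBc
sorted[8] = dD$ADDBBc

Answer: dD$ADDBBc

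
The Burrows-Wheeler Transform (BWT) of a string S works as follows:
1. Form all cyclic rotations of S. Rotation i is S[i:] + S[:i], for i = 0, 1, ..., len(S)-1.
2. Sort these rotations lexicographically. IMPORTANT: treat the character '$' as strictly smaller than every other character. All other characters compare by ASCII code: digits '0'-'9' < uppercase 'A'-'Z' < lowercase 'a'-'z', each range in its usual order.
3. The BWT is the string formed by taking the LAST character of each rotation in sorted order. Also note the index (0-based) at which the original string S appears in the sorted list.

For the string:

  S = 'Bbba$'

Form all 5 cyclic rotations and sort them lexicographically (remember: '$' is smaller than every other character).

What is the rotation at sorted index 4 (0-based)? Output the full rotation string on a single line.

Answer: bba$B

Derivation:
All 5 rotations (rotation i = S[i:]+S[:i]):
  rot[0] = Bbba$
  rot[1] = bba$B
  rot[2] = ba$Bb
  rot[3] = a$Bbb
  rot[4] = $Bbba
Sorted (with $ < everything):
  sorted[0] = $Bbba
  sorted[1] = Bbba$
  sorted[2] = a$Bbb
  sorted[3] = ba$Bb
  sorted[4] = bba$B
sorted[4] = bba$B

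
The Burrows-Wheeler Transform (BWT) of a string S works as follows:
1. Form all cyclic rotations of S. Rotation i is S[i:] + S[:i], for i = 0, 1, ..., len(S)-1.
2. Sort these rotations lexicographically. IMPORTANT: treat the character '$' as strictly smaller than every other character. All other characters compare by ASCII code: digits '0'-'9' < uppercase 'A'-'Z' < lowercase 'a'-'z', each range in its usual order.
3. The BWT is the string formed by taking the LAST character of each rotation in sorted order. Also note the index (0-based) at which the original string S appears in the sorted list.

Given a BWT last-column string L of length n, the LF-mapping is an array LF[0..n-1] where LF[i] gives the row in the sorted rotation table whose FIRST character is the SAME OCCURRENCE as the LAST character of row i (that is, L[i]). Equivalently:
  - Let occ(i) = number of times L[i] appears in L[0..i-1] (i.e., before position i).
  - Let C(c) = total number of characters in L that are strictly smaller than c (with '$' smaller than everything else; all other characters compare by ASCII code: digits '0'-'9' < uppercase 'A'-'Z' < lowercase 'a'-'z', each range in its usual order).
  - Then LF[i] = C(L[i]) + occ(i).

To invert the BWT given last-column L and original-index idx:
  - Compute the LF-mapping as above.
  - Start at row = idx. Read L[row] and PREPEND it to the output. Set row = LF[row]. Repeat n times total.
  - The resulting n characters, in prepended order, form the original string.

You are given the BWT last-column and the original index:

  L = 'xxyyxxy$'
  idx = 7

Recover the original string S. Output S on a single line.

Answer: yyxxyxx$

Derivation:
LF mapping: 1 2 5 6 3 4 7 0
Walk LF starting at row 7, prepending L[row]:
  step 1: row=7, L[7]='$', prepend. Next row=LF[7]=0
  step 2: row=0, L[0]='x', prepend. Next row=LF[0]=1
  step 3: row=1, L[1]='x', prepend. Next row=LF[1]=2
  step 4: row=2, L[2]='y', prepend. Next row=LF[2]=5
  step 5: row=5, L[5]='x', prepend. Next row=LF[5]=4
  step 6: row=4, L[4]='x', prepend. Next row=LF[4]=3
  step 7: row=3, L[3]='y', prepend. Next row=LF[3]=6
  step 8: row=6, L[6]='y', prepend. Next row=LF[6]=7
Reversed output: yyxxyxx$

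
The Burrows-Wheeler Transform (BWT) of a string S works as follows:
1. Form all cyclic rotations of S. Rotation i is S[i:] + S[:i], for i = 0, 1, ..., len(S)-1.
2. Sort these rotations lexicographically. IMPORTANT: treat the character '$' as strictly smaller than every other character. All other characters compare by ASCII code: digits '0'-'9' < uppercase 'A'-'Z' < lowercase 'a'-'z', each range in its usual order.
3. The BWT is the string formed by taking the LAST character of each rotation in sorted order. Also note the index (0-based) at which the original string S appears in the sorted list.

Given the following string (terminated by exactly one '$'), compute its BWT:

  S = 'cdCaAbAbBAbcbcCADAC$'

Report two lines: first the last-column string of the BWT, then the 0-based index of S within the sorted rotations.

Answer: CDCabBbAcdACAAcAbb$c
18

Derivation:
All 20 rotations (rotation i = S[i:]+S[:i]):
  rot[0] = cdCaAbAbBAbcbcCADAC$
  rot[1] = dCaAbAbBAbcbcCADAC$c
  rot[2] = CaAbAbBAbcbcCADAC$cd
  rot[3] = aAbAbBAbcbcCADAC$cdC
  rot[4] = AbAbBAbcbcCADAC$cdCa
  rot[5] = bAbBAbcbcCADAC$cdCaA
  rot[6] = AbBAbcbcCADAC$cdCaAb
  rot[7] = bBAbcbcCADAC$cdCaAbA
  rot[8] = BAbcbcCADAC$cdCaAbAb
  rot[9] = AbcbcCADAC$cdCaAbAbB
  rot[10] = bcbcCADAC$cdCaAbAbBA
  rot[11] = cbcCADAC$cdCaAbAbBAb
  rot[12] = bcCADAC$cdCaAbAbBAbc
  rot[13] = cCADAC$cdCaAbAbBAbcb
  rot[14] = CADAC$cdCaAbAbBAbcbc
  rot[15] = ADAC$cdCaAbAbBAbcbcC
  rot[16] = DAC$cdCaAbAbBAbcbcCA
  rot[17] = AC$cdCaAbAbBAbcbcCAD
  rot[18] = C$cdCaAbAbBAbcbcCADA
  rot[19] = $cdCaAbAbBAbcbcCADAC
Sorted (with $ < everything):
  sorted[0] = $cdCaAbAbBAbcbcCADAC  (last char: 'C')
  sorted[1] = AC$cdCaAbAbBAbcbcCAD  (last char: 'D')
  sorted[2] = ADAC$cdCaAbAbBAbcbcC  (last char: 'C')
  sorted[3] = AbAbBAbcbcCADAC$cdCa  (last char: 'a')
  sorted[4] = AbBAbcbcCADAC$cdCaAb  (last char: 'b')
  sorted[5] = AbcbcCADAC$cdCaAbAbB  (last char: 'B')
  sorted[6] = BAbcbcCADAC$cdCaAbAb  (last char: 'b')
  sorted[7] = C$cdCaAbAbBAbcbcCADA  (last char: 'A')
  sorted[8] = CADAC$cdCaAbAbBAbcbc  (last char: 'c')
  sorted[9] = CaAbAbBAbcbcCADAC$cd  (last char: 'd')
  sorted[10] = DAC$cdCaAbAbBAbcbcCA  (last char: 'A')
  sorted[11] = aAbAbBAbcbcCADAC$cdC  (last char: 'C')
  sorted[12] = bAbBAbcbcCADAC$cdCaA  (last char: 'A')
  sorted[13] = bBAbcbcCADAC$cdCaAbA  (last char: 'A')
  sorted[14] = bcCADAC$cdCaAbAbBAbc  (last char: 'c')
  sorted[15] = bcbcCADAC$cdCaAbAbBA  (last char: 'A')
  sorted[16] = cCADAC$cdCaAbAbBAbcb  (last char: 'b')
  sorted[17] = cbcCADAC$cdCaAbAbBAb  (last char: 'b')
  sorted[18] = cdCaAbAbBAbcbcCADAC$  (last char: '$')
  sorted[19] = dCaAbAbBAbcbcCADAC$c  (last char: 'c')
Last column: CDCabBbAcdACAAcAbb$c
Original string S is at sorted index 18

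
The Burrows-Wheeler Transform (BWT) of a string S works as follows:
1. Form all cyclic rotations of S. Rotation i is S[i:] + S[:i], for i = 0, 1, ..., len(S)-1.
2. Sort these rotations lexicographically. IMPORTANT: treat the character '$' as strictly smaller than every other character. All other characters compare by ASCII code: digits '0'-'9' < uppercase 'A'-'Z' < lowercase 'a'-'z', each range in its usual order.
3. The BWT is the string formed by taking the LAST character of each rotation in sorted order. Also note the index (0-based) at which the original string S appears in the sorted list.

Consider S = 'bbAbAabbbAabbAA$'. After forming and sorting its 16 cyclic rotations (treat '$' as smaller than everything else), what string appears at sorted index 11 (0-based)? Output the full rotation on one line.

All 16 rotations (rotation i = S[i:]+S[:i]):
  rot[0] = bbAbAabbbAabbAA$
  rot[1] = bAbAabbbAabbAA$b
  rot[2] = AbAabbbAabbAA$bb
  rot[3] = bAabbbAabbAA$bbA
  rot[4] = AabbbAabbAA$bbAb
  rot[5] = abbbAabbAA$bbAbA
  rot[6] = bbbAabbAA$bbAbAa
  rot[7] = bbAabbAA$bbAbAab
  rot[8] = bAabbAA$bbAbAabb
  rot[9] = AabbAA$bbAbAabbb
  rot[10] = abbAA$bbAbAabbbA
  rot[11] = bbAA$bbAbAabbbAa
  rot[12] = bAA$bbAbAabbbAab
  rot[13] = AA$bbAbAabbbAabb
  rot[14] = A$bbAbAabbbAabbA
  rot[15] = $bbAbAabbbAabbAA
Sorted (with $ < everything):
  sorted[0] = $bbAbAabbbAabbAA
  sorted[1] = A$bbAbAabbbAabbA
  sorted[2] = AA$bbAbAabbbAabb
  sorted[3] = AabbAA$bbAbAabbb
  sorted[4] = AabbbAabbAA$bbAb
  sorted[5] = AbAabbbAabbAA$bb
  sorted[6] = abbAA$bbAbAabbbA
  sorted[7] = abbbAabbAA$bbAbA
  sorted[8] = bAA$bbAbAabbbAab
  sorted[9] = bAabbAA$bbAbAabb
  sorted[10] = bAabbbAabbAA$bbA
  sorted[11] = bAbAabbbAabbAA$b
  sorted[12] = bbAA$bbAbAabbbAa
  sorted[13] = bbAabbAA$bbAbAab
  sorted[14] = bbAbAabbbAabbAA$
  sorted[15] = bbbAabbAA$bbAbAa
sorted[11] = bAbAabbbAabbAA$b

Answer: bAbAabbbAabbAA$b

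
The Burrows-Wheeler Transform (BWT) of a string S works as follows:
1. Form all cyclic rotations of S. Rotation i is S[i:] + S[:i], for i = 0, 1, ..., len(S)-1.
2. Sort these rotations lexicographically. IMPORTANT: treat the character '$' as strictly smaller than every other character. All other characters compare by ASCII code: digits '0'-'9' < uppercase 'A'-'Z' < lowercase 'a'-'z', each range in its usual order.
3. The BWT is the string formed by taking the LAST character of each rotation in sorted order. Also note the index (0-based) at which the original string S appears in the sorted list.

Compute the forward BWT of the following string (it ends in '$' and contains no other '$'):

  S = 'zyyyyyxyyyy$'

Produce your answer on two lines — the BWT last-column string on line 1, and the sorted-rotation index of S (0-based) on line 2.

All 12 rotations (rotation i = S[i:]+S[:i]):
  rot[0] = zyyyyyxyyyy$
  rot[1] = yyyyyxyyyy$z
  rot[2] = yyyyxyyyy$zy
  rot[3] = yyyxyyyy$zyy
  rot[4] = yyxyyyy$zyyy
  rot[5] = yxyyyy$zyyyy
  rot[6] = xyyyy$zyyyyy
  rot[7] = yyyy$zyyyyyx
  rot[8] = yyy$zyyyyyxy
  rot[9] = yy$zyyyyyxyy
  rot[10] = y$zyyyyyxyyy
  rot[11] = $zyyyyyxyyyy
Sorted (with $ < everything):
  sorted[0] = $zyyyyyxyyyy  (last char: 'y')
  sorted[1] = xyyyy$zyyyyy  (last char: 'y')
  sorted[2] = y$zyyyyyxyyy  (last char: 'y')
  sorted[3] = yxyyyy$zyyyy  (last char: 'y')
  sorted[4] = yy$zyyyyyxyy  (last char: 'y')
  sorted[5] = yyxyyyy$zyyy  (last char: 'y')
  sorted[6] = yyy$zyyyyyxy  (last char: 'y')
  sorted[7] = yyyxyyyy$zyy  (last char: 'y')
  sorted[8] = yyyy$zyyyyyx  (last char: 'x')
  sorted[9] = yyyyxyyyy$zy  (last char: 'y')
  sorted[10] = yyyyyxyyyy$z  (last char: 'z')
  sorted[11] = zyyyyyxyyyy$  (last char: '$')
Last column: yyyyyyyyxyz$
Original string S is at sorted index 11

Answer: yyyyyyyyxyz$
11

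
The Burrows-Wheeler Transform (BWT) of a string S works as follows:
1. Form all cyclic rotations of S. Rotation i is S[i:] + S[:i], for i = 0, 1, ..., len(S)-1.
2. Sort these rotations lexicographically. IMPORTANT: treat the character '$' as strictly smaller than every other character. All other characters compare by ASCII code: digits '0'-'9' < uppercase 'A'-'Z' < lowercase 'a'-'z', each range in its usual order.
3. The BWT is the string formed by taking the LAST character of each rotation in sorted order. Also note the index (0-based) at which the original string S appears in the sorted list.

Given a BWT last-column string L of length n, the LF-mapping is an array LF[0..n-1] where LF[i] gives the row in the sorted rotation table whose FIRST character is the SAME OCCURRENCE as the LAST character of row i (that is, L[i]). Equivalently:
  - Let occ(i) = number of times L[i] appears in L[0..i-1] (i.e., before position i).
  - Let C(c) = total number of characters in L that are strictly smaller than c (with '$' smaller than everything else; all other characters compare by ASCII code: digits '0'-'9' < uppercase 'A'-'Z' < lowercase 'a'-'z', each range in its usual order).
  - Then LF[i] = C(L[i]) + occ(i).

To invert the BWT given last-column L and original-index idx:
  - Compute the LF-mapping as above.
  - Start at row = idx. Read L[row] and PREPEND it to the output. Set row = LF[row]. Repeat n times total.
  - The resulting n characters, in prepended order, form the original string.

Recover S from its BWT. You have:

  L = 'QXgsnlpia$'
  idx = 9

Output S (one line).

Answer: saplingXQ$

Derivation:
LF mapping: 1 2 4 9 7 6 8 5 3 0
Walk LF starting at row 9, prepending L[row]:
  step 1: row=9, L[9]='$', prepend. Next row=LF[9]=0
  step 2: row=0, L[0]='Q', prepend. Next row=LF[0]=1
  step 3: row=1, L[1]='X', prepend. Next row=LF[1]=2
  step 4: row=2, L[2]='g', prepend. Next row=LF[2]=4
  step 5: row=4, L[4]='n', prepend. Next row=LF[4]=7
  step 6: row=7, L[7]='i', prepend. Next row=LF[7]=5
  step 7: row=5, L[5]='l', prepend. Next row=LF[5]=6
  step 8: row=6, L[6]='p', prepend. Next row=LF[6]=8
  step 9: row=8, L[8]='a', prepend. Next row=LF[8]=3
  step 10: row=3, L[3]='s', prepend. Next row=LF[3]=9
Reversed output: saplingXQ$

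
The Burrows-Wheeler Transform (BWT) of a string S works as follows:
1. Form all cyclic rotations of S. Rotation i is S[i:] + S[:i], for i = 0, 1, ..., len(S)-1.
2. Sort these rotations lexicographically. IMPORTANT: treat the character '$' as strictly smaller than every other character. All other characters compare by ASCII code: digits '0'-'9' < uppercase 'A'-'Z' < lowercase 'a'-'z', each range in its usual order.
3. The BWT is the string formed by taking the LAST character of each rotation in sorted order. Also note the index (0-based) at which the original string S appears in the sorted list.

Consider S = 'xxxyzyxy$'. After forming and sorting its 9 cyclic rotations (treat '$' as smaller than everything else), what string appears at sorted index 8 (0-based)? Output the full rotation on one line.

All 9 rotations (rotation i = S[i:]+S[:i]):
  rot[0] = xxxyzyxy$
  rot[1] = xxyzyxy$x
  rot[2] = xyzyxy$xx
  rot[3] = yzyxy$xxx
  rot[4] = zyxy$xxxy
  rot[5] = yxy$xxxyz
  rot[6] = xy$xxxyzy
  rot[7] = y$xxxyzyx
  rot[8] = $xxxyzyxy
Sorted (with $ < everything):
  sorted[0] = $xxxyzyxy
  sorted[1] = xxxyzyxy$
  sorted[2] = xxyzyxy$x
  sorted[3] = xy$xxxyzy
  sorted[4] = xyzyxy$xx
  sorted[5] = y$xxxyzyx
  sorted[6] = yxy$xxxyz
  sorted[7] = yzyxy$xxx
  sorted[8] = zyxy$xxxy
sorted[8] = zyxy$xxxy

Answer: zyxy$xxxy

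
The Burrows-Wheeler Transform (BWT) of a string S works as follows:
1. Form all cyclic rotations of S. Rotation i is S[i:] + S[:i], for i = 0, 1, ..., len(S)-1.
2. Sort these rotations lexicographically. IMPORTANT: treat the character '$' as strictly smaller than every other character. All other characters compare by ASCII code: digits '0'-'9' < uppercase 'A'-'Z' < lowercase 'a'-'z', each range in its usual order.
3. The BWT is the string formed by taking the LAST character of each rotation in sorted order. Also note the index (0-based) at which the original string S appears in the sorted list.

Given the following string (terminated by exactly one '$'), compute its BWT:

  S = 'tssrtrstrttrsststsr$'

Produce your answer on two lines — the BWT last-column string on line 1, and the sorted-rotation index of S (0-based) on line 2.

All 20 rotations (rotation i = S[i:]+S[:i]):
  rot[0] = tssrtrstrttrsststsr$
  rot[1] = ssrtrstrttrsststsr$t
  rot[2] = srtrstrttrsststsr$ts
  rot[3] = rtrstrttrsststsr$tss
  rot[4] = trstrttrsststsr$tssr
  rot[5] = rstrttrsststsr$tssrt
  rot[6] = strttrsststsr$tssrtr
  rot[7] = trttrsststsr$tssrtrs
  rot[8] = rttrsststsr$tssrtrst
  rot[9] = ttrsststsr$tssrtrstr
  rot[10] = trsststsr$tssrtrstrt
  rot[11] = rsststsr$tssrtrstrtt
  rot[12] = sststsr$tssrtrstrttr
  rot[13] = ststsr$tssrtrstrttrs
  rot[14] = tstsr$tssrtrstrttrss
  rot[15] = stsr$tssrtrstrttrsst
  rot[16] = tsr$tssrtrstrttrssts
  rot[17] = sr$tssrtrstrttrsstst
  rot[18] = r$tssrtrstrttrsststs
  rot[19] = $tssrtrstrttrsststsr
Sorted (with $ < everything):
  sorted[0] = $tssrtrstrttrsststsr  (last char: 'r')
  sorted[1] = r$tssrtrstrttrsststs  (last char: 's')
  sorted[2] = rsststsr$tssrtrstrtt  (last char: 't')
  sorted[3] = rstrttrsststsr$tssrt  (last char: 't')
  sorted[4] = rtrstrttrsststsr$tss  (last char: 's')
  sorted[5] = rttrsststsr$tssrtrst  (last char: 't')
  sorted[6] = sr$tssrtrstrttrsstst  (last char: 't')
  sorted[7] = srtrstrttrsststsr$ts  (last char: 's')
  sorted[8] = ssrtrstrttrsststsr$t  (last char: 't')
  sorted[9] = sststsr$tssrtrstrttr  (last char: 'r')
  sorted[10] = strttrsststsr$tssrtr  (last char: 'r')
  sorted[11] = stsr$tssrtrstrttrsst  (last char: 't')
  sorted[12] = ststsr$tssrtrstrttrs  (last char: 's')
  sorted[13] = trsststsr$tssrtrstrt  (last char: 't')
  sorted[14] = trstrttrsststsr$tssr  (last char: 'r')
  sorted[15] = trttrsststsr$tssrtrs  (last char: 's')
  sorted[16] = tsr$tssrtrstrttrssts  (last char: 's')
  sorted[17] = tssrtrstrttrsststsr$  (last char: '$')
  sorted[18] = tstsr$tssrtrstrttrss  (last char: 's')
  sorted[19] = ttrsststsr$tssrtrstr  (last char: 'r')
Last column: rsttsttstrrtstrss$sr
Original string S is at sorted index 17

Answer: rsttsttstrrtstrss$sr
17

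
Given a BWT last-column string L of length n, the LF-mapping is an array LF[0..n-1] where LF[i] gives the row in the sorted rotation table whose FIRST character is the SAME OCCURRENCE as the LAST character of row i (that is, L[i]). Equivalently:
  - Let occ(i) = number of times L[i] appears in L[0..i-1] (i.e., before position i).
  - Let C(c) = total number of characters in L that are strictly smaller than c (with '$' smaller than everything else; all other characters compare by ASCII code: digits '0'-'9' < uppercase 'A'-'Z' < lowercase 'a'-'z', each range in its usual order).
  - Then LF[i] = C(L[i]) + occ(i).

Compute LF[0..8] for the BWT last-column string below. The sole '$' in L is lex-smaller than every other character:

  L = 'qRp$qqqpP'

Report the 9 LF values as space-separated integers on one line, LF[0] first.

Answer: 5 2 3 0 6 7 8 4 1

Derivation:
Char counts: '$':1, 'P':1, 'R':1, 'p':2, 'q':4
C (first-col start): C('$')=0, C('P')=1, C('R')=2, C('p')=3, C('q')=5
L[0]='q': occ=0, LF[0]=C('q')+0=5+0=5
L[1]='R': occ=0, LF[1]=C('R')+0=2+0=2
L[2]='p': occ=0, LF[2]=C('p')+0=3+0=3
L[3]='$': occ=0, LF[3]=C('$')+0=0+0=0
L[4]='q': occ=1, LF[4]=C('q')+1=5+1=6
L[5]='q': occ=2, LF[5]=C('q')+2=5+2=7
L[6]='q': occ=3, LF[6]=C('q')+3=5+3=8
L[7]='p': occ=1, LF[7]=C('p')+1=3+1=4
L[8]='P': occ=0, LF[8]=C('P')+0=1+0=1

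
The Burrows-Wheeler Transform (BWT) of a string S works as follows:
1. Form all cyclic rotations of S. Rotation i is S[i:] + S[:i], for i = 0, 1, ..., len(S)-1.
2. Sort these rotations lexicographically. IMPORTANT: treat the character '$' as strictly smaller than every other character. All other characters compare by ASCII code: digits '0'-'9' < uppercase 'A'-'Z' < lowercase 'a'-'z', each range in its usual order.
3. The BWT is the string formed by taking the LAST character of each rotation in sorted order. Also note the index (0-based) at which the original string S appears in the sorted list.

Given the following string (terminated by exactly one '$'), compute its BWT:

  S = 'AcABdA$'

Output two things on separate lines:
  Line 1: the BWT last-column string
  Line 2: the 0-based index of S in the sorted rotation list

All 7 rotations (rotation i = S[i:]+S[:i]):
  rot[0] = AcABdA$
  rot[1] = cABdA$A
  rot[2] = ABdA$Ac
  rot[3] = BdA$AcA
  rot[4] = dA$AcAB
  rot[5] = A$AcABd
  rot[6] = $AcABdA
Sorted (with $ < everything):
  sorted[0] = $AcABdA  (last char: 'A')
  sorted[1] = A$AcABd  (last char: 'd')
  sorted[2] = ABdA$Ac  (last char: 'c')
  sorted[3] = AcABdA$  (last char: '$')
  sorted[4] = BdA$AcA  (last char: 'A')
  sorted[5] = cABdA$A  (last char: 'A')
  sorted[6] = dA$AcAB  (last char: 'B')
Last column: Adc$AAB
Original string S is at sorted index 3

Answer: Adc$AAB
3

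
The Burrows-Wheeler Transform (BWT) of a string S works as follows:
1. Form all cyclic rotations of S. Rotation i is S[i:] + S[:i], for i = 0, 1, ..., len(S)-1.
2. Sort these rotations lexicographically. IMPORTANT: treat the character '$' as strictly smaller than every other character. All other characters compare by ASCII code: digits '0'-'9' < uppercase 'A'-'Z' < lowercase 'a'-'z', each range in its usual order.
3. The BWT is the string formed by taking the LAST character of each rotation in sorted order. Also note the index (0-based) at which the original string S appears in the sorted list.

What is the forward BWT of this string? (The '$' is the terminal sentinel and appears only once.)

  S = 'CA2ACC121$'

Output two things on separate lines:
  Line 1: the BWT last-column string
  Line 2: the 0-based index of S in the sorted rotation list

All 10 rotations (rotation i = S[i:]+S[:i]):
  rot[0] = CA2ACC121$
  rot[1] = A2ACC121$C
  rot[2] = 2ACC121$CA
  rot[3] = ACC121$CA2
  rot[4] = CC121$CA2A
  rot[5] = C121$CA2AC
  rot[6] = 121$CA2ACC
  rot[7] = 21$CA2ACC1
  rot[8] = 1$CA2ACC12
  rot[9] = $CA2ACC121
Sorted (with $ < everything):
  sorted[0] = $CA2ACC121  (last char: '1')
  sorted[1] = 1$CA2ACC12  (last char: '2')
  sorted[2] = 121$CA2ACC  (last char: 'C')
  sorted[3] = 21$CA2ACC1  (last char: '1')
  sorted[4] = 2ACC121$CA  (last char: 'A')
  sorted[5] = A2ACC121$C  (last char: 'C')
  sorted[6] = ACC121$CA2  (last char: '2')
  sorted[7] = C121$CA2AC  (last char: 'C')
  sorted[8] = CA2ACC121$  (last char: '$')
  sorted[9] = CC121$CA2A  (last char: 'A')
Last column: 12C1AC2C$A
Original string S is at sorted index 8

Answer: 12C1AC2C$A
8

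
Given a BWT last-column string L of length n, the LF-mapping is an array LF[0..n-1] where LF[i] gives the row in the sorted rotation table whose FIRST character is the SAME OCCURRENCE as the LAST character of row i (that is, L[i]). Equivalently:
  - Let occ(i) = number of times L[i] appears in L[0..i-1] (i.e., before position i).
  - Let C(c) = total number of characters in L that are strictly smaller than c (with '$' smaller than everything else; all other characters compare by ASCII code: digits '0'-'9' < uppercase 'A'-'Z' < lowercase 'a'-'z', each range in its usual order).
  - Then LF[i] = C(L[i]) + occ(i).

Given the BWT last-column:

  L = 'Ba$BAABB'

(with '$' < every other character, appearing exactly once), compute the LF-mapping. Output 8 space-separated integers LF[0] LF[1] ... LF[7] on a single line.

Char counts: '$':1, 'A':2, 'B':4, 'a':1
C (first-col start): C('$')=0, C('A')=1, C('B')=3, C('a')=7
L[0]='B': occ=0, LF[0]=C('B')+0=3+0=3
L[1]='a': occ=0, LF[1]=C('a')+0=7+0=7
L[2]='$': occ=0, LF[2]=C('$')+0=0+0=0
L[3]='B': occ=1, LF[3]=C('B')+1=3+1=4
L[4]='A': occ=0, LF[4]=C('A')+0=1+0=1
L[5]='A': occ=1, LF[5]=C('A')+1=1+1=2
L[6]='B': occ=2, LF[6]=C('B')+2=3+2=5
L[7]='B': occ=3, LF[7]=C('B')+3=3+3=6

Answer: 3 7 0 4 1 2 5 6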